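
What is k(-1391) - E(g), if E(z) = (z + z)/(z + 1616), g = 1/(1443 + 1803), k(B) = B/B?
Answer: 5245535/5245537 ≈ 1.0000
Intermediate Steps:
k(B) = 1
g = 1/3246 ≈ 0.00030807
E(z) = 2*z/(1616 + z) (E(z) = (2*z)/(1616 + z) = 2*z/(1616 + z))
k(-1391) - E(g) = 1 - 2/(3246*(1616 + 1/3246)) = 1 - 2/(3246*5245537/3246) = 1 - 2*3246/(3246*5245537) = 1 - 1*2/5245537 = 1 - 2/5245537 = 5245535/5245537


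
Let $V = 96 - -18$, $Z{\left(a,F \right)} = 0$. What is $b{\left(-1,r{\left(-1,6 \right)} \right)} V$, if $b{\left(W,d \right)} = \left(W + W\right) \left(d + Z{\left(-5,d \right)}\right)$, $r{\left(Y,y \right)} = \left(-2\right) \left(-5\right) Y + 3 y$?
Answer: $-1824$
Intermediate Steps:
$r{\left(Y,y \right)} = 3 y + 10 Y$ ($r{\left(Y,y \right)} = 10 Y + 3 y = 3 y + 10 Y$)
$V = 114$ ($V = 96 + 18 = 114$)
$b{\left(W,d \right)} = 2 W d$ ($b{\left(W,d \right)} = \left(W + W\right) \left(d + 0\right) = 2 W d$)
$b{\left(-1,r{\left(-1,6 \right)} \right)} V = 2 \left(-1\right) \left(3 \cdot 6 + 10 \left(-1\right)\right) 114 = 2 \left(-1\right) \left(18 - 10\right) 114 = 2 \left(-1\right) 8 \cdot 114 = \left(-16\right) 114 = -1824$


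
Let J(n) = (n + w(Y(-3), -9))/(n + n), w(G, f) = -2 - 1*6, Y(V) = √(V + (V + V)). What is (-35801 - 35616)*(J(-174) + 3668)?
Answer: -45587113691/174 ≈ -2.6200e+8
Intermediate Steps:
Y(V) = √3*√V (Y(V) = √(V + 2*V) = √(3*V) = √3*√V)
w(G, f) = -8 (w(G, f) = -2 - 6 = -8)
J(n) = (-8 + n)/(2*n) (J(n) = (n - 8)/(n + n) = (-8 + n)/((2*n)) = (-8 + n)*(1/(2*n)) = (-8 + n)/(2*n))
(-35801 - 35616)*(J(-174) + 3668) = (-35801 - 35616)*((½)*(-8 - 174)/(-174) + 3668) = -71417*((½)*(-1/174)*(-182) + 3668) = -71417*(91/174 + 3668) = -71417*638323/174 = -45587113691/174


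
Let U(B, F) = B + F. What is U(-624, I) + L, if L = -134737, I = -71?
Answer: -135432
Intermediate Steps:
U(-624, I) + L = (-624 - 71) - 134737 = -695 - 134737 = -135432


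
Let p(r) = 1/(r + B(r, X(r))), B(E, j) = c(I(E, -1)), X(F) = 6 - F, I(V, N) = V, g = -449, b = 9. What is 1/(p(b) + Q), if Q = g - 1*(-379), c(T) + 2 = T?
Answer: -16/1119 ≈ -0.014298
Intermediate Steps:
c(T) = -2 + T
B(E, j) = -2 + E
Q = -70 (Q = -449 - 1*(-379) = -449 + 379 = -70)
p(r) = 1/(-2 + 2*r) (p(r) = 1/(r + (-2 + r)) = 1/(-2 + 2*r))
1/(p(b) + Q) = 1/(1/(2*(-1 + 9)) - 70) = 1/((½)/8 - 70) = 1/((½)*(⅛) - 70) = 1/(1/16 - 70) = 1/(-1119/16) = -16/1119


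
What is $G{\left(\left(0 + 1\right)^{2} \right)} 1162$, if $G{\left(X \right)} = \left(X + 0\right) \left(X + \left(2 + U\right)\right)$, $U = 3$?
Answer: $6972$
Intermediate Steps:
$G{\left(X \right)} = X \left(5 + X\right)$ ($G{\left(X \right)} = \left(X + 0\right) \left(X + \left(2 + 3\right)\right) = X \left(X + 5\right) = X \left(5 + X\right)$)
$G{\left(\left(0 + 1\right)^{2} \right)} 1162 = \left(0 + 1\right)^{2} \left(5 + \left(0 + 1\right)^{2}\right) 1162 = 1^{2} \left(5 + 1^{2}\right) 1162 = 1 \left(5 + 1\right) 1162 = 1 \cdot 6 \cdot 1162 = 6 \cdot 1162 = 6972$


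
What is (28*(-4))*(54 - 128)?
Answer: 8288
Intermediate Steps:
(28*(-4))*(54 - 128) = -112*(-74) = 8288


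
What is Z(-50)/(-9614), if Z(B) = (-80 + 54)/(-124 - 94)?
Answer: -13/1047926 ≈ -1.2405e-5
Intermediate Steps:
Z(B) = 13/109 (Z(B) = -26/(-218) = -26*(-1/218) = 13/109)
Z(-50)/(-9614) = (13/109)/(-9614) = (13/109)*(-1/9614) = -13/1047926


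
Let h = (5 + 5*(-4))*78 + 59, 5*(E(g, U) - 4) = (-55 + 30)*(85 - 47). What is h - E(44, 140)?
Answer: -925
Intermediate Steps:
E(g, U) = -186 (E(g, U) = 4 + ((-55 + 30)*(85 - 47))/5 = 4 + (-25*38)/5 = 4 + (⅕)*(-950) = 4 - 190 = -186)
h = -1111 (h = (5 - 20)*78 + 59 = -15*78 + 59 = -1170 + 59 = -1111)
h - E(44, 140) = -1111 - 1*(-186) = -1111 + 186 = -925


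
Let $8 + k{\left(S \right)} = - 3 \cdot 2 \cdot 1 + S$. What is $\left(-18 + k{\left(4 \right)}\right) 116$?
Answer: $-3248$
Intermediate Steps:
$k{\left(S \right)} = -14 + S$ ($k{\left(S \right)} = -8 + \left(- 3 \cdot 2 \cdot 1 + S\right) = -8 + \left(\left(-3\right) 2 + S\right) = -8 + \left(-6 + S\right) = -14 + S$)
$\left(-18 + k{\left(4 \right)}\right) 116 = \left(-18 + \left(-14 + 4\right)\right) 116 = \left(-18 - 10\right) 116 = \left(-28\right) 116 = -3248$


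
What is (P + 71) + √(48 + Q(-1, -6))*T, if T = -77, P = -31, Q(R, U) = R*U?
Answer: 40 - 231*√6 ≈ -525.83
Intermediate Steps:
(P + 71) + √(48 + Q(-1, -6))*T = (-31 + 71) + √(48 - 1*(-6))*(-77) = 40 + √(48 + 6)*(-77) = 40 + √54*(-77) = 40 + (3*√6)*(-77) = 40 - 231*√6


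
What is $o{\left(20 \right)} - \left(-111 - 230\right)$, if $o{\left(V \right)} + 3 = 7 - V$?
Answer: $325$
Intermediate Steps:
$o{\left(V \right)} = 4 - V$ ($o{\left(V \right)} = -3 - \left(-7 + V\right) = 4 - V$)
$o{\left(20 \right)} - \left(-111 - 230\right) = \left(4 - 20\right) - \left(-111 - 230\right) = \left(4 - 20\right) - -341 = -16 + 341 = 325$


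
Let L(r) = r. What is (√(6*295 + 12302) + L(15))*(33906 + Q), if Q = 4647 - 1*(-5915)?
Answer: 667020 + 88936*√3518 ≈ 5.9421e+6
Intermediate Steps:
Q = 10562 (Q = 4647 + 5915 = 10562)
(√(6*295 + 12302) + L(15))*(33906 + Q) = (√(6*295 + 12302) + 15)*(33906 + 10562) = (√(1770 + 12302) + 15)*44468 = (√14072 + 15)*44468 = (2*√3518 + 15)*44468 = (15 + 2*√3518)*44468 = 667020 + 88936*√3518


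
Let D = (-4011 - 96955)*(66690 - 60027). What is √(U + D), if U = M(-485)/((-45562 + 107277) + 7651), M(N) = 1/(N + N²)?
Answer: I*√368525128488714177866124690/740135220 ≈ 25937.0*I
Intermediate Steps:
D = -672736458 (D = -100966*6663 = -672736458)
U = 1/16282974840 (U = (1/((-485)*(1 - 485)))/((-45562 + 107277) + 7651) = (-1/485/(-484))/(61715 + 7651) = -1/485*(-1/484)/69366 = (1/234740)*(1/69366) = 1/16282974840 ≈ 6.1414e-11)
√(U + D) = √(1/16282974840 - 672736458) = √(-10954150819564716719/16282974840) = I*√368525128488714177866124690/740135220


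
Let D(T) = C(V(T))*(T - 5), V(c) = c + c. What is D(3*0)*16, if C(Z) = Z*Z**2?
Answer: 0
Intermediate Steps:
V(c) = 2*c
C(Z) = Z**3
D(T) = 8*T**3*(-5 + T) (D(T) = (2*T)**3*(T - 5) = (8*T**3)*(-5 + T) = 8*T**3*(-5 + T))
D(3*0)*16 = (8*(3*0)**3*(-5 + 3*0))*16 = (8*0**3*(-5 + 0))*16 = (8*0*(-5))*16 = 0*16 = 0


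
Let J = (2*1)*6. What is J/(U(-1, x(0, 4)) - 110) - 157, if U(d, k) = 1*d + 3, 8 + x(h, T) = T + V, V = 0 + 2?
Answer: -1414/9 ≈ -157.11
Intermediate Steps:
V = 2
x(h, T) = -6 + T (x(h, T) = -8 + (T + 2) = -8 + (2 + T) = -6 + T)
U(d, k) = 3 + d (U(d, k) = d + 3 = 3 + d)
J = 12 (J = 2*6 = 12)
J/(U(-1, x(0, 4)) - 110) - 157 = 12/((3 - 1) - 110) - 157 = 12/(2 - 110) - 157 = 12/(-108) - 157 = -1/108*12 - 157 = -1/9 - 157 = -1414/9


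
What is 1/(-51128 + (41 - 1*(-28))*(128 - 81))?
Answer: -1/47885 ≈ -2.0883e-5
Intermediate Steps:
1/(-51128 + (41 - 1*(-28))*(128 - 81)) = 1/(-51128 + (41 + 28)*47) = 1/(-51128 + 69*47) = 1/(-51128 + 3243) = 1/(-47885) = -1/47885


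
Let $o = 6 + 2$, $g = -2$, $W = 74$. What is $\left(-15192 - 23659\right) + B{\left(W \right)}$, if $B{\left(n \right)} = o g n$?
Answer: $-40035$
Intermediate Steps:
$o = 8$
$B{\left(n \right)} = - 16 n$ ($B{\left(n \right)} = 8 \left(-2\right) n = - 16 n$)
$\left(-15192 - 23659\right) + B{\left(W \right)} = \left(-15192 - 23659\right) - 1184 = -38851 - 1184 = -40035$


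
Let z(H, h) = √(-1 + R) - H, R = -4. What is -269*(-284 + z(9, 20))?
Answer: 78817 - 269*I*√5 ≈ 78817.0 - 601.5*I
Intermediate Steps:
z(H, h) = -H + I*√5 (z(H, h) = √(-1 - 4) - H = √(-5) - H = I*√5 - H = -H + I*√5)
-269*(-284 + z(9, 20)) = -269*(-284 + (-1*9 + I*√5)) = -269*(-284 + (-9 + I*√5)) = -269*(-293 + I*√5) = 78817 - 269*I*√5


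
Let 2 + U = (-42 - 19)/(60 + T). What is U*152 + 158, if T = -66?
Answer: 4198/3 ≈ 1399.3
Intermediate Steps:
U = 49/6 (U = -2 + (-42 - 19)/(60 - 66) = -2 - 61/(-6) = -2 - 61*(-1/6) = -2 + 61/6 = 49/6 ≈ 8.1667)
U*152 + 158 = (49/6)*152 + 158 = 3724/3 + 158 = 4198/3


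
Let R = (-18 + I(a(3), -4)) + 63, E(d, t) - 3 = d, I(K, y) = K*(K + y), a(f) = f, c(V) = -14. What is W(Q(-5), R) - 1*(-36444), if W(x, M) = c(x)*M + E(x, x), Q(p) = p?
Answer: 35854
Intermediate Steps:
E(d, t) = 3 + d
R = 42 (R = (-18 + 3*(3 - 4)) + 63 = (-18 + 3*(-1)) + 63 = (-18 - 3) + 63 = -21 + 63 = 42)
W(x, M) = 3 + x - 14*M (W(x, M) = -14*M + (3 + x) = 3 + x - 14*M)
W(Q(-5), R) - 1*(-36444) = (3 - 5 - 14*42) - 1*(-36444) = (3 - 5 - 588) + 36444 = -590 + 36444 = 35854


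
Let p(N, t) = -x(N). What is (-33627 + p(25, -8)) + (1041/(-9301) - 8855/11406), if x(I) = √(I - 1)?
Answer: -3567488710163/106087206 - 2*√6 ≈ -33633.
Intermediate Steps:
x(I) = √(-1 + I)
p(N, t) = -√(-1 + N)
(-33627 + p(25, -8)) + (1041/(-9301) - 8855/11406) = (-33627 - √(-1 + 25)) + (1041/(-9301) - 8855/11406) = (-33627 - √24) + (1041*(-1/9301) - 8855*1/11406) = (-33627 - 2*√6) + (-1041/9301 - 8855/11406) = (-33627 - 2*√6) - 94234001/106087206 = -3567488710163/106087206 - 2*√6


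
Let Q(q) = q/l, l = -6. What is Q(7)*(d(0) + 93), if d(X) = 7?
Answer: -350/3 ≈ -116.67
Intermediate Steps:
Q(q) = -q/6 (Q(q) = q/(-6) = q*(-⅙) = -q/6)
Q(7)*(d(0) + 93) = (-⅙*7)*(7 + 93) = -7/6*100 = -350/3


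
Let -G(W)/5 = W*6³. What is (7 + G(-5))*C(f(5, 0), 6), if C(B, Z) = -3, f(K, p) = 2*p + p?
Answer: -16221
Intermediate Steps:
G(W) = -1080*W (G(W) = -5*W*6³ = -5*W*216 = -1080*W)
f(K, p) = 3*p
(7 + G(-5))*C(f(5, 0), 6) = (7 - 1080*(-5))*(-3) = (7 + 5400)*(-3) = 5407*(-3) = -16221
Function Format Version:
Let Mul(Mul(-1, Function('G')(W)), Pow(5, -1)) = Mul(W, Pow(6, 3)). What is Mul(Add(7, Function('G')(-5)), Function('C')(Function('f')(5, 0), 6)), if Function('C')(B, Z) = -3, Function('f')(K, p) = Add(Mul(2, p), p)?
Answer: -16221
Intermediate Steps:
Function('G')(W) = Mul(-1080, W) (Function('G')(W) = Mul(-5, Mul(W, Pow(6, 3))) = Mul(-5, Mul(W, 216)) = Mul(-5, Mul(216, W)) = Mul(-1080, W))
Function('f')(K, p) = Mul(3, p)
Mul(Add(7, Function('G')(-5)), Function('C')(Function('f')(5, 0), 6)) = Mul(Add(7, Mul(-1080, -5)), -3) = Mul(Add(7, 5400), -3) = Mul(5407, -3) = -16221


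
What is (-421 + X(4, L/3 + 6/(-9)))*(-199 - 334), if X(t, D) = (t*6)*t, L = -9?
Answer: 173225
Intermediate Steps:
X(t, D) = 6*t² (X(t, D) = (6*t)*t = 6*t²)
(-421 + X(4, L/3 + 6/(-9)))*(-199 - 334) = (-421 + 6*4²)*(-199 - 334) = (-421 + 6*16)*(-533) = (-421 + 96)*(-533) = -325*(-533) = 173225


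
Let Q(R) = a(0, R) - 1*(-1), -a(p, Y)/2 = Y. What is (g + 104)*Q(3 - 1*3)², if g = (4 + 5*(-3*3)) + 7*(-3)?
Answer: 42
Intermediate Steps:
a(p, Y) = -2*Y
Q(R) = 1 - 2*R (Q(R) = -2*R - 1*(-1) = -2*R + 1 = 1 - 2*R)
g = -62 (g = (4 + 5*(-9)) - 21 = (4 - 45) - 21 = -41 - 21 = -62)
(g + 104)*Q(3 - 1*3)² = (-62 + 104)*(1 - 2*(3 - 1*3))² = 42*(1 - 2*(3 - 3))² = 42*(1 - 2*0)² = 42*(1 + 0)² = 42*1² = 42*1 = 42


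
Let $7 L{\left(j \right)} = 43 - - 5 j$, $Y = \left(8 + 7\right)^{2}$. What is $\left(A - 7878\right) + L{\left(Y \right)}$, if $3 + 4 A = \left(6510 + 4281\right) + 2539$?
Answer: $- \frac{122623}{28} \approx -4379.4$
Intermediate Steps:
$A = \frac{13327}{4}$ ($A = - \frac{3}{4} + \frac{\left(6510 + 4281\right) + 2539}{4} = - \frac{3}{4} + \frac{10791 + 2539}{4} = - \frac{3}{4} + \frac{1}{4} \cdot 13330 = - \frac{3}{4} + \frac{6665}{2} = \frac{13327}{4} \approx 3331.8$)
$Y = 225$ ($Y = 15^{2} = 225$)
$L{\left(j \right)} = \frac{43}{7} + \frac{5 j}{7}$ ($L{\left(j \right)} = \frac{43 - - 5 j}{7} = \frac{43 + 5 j}{7} = \frac{43}{7} + \frac{5 j}{7}$)
$\left(A - 7878\right) + L{\left(Y \right)} = \left(\frac{13327}{4} - 7878\right) + \left(\frac{43}{7} + \frac{5}{7} \cdot 225\right) = \left(\frac{13327}{4} - 7878\right) + \left(\frac{43}{7} + \frac{1125}{7}\right) = - \frac{18185}{4} + \frac{1168}{7} = - \frac{122623}{28}$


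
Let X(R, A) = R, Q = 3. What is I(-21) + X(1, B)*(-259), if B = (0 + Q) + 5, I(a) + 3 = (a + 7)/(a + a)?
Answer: -785/3 ≈ -261.67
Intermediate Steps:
I(a) = -3 + (7 + a)/(2*a) (I(a) = -3 + (a + 7)/(a + a) = -3 + (7 + a)/((2*a)) = -3 + (7 + a)*(1/(2*a)) = -3 + (7 + a)/(2*a))
B = 8 (B = (0 + 3) + 5 = 3 + 5 = 8)
I(-21) + X(1, B)*(-259) = (½)*(7 - 5*(-21))/(-21) + 1*(-259) = (½)*(-1/21)*(7 + 105) - 259 = (½)*(-1/21)*112 - 259 = -8/3 - 259 = -785/3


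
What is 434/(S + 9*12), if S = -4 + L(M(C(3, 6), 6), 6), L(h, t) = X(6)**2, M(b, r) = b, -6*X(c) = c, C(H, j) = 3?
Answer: 62/15 ≈ 4.1333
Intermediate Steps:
X(c) = -c/6
L(h, t) = 1 (L(h, t) = (-1/6*6)**2 = (-1)**2 = 1)
S = -3 (S = -4 + 1 = -3)
434/(S + 9*12) = 434/(-3 + 9*12) = 434/(-3 + 108) = 434/105 = 434*(1/105) = 62/15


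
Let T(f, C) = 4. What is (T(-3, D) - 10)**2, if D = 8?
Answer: 36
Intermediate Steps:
(T(-3, D) - 10)**2 = (4 - 10)**2 = (-6)**2 = 36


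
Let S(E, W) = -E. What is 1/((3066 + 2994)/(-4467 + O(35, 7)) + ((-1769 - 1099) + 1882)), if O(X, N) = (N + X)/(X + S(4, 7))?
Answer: -9229/9112318 ≈ -0.0010128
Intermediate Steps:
O(X, N) = (N + X)/(-4 + X) (O(X, N) = (N + X)/(X - 1*4) = (N + X)/(X - 4) = (N + X)/(-4 + X))
1/((3066 + 2994)/(-4467 + O(35, 7)) + ((-1769 - 1099) + 1882)) = 1/((3066 + 2994)/(-4467 + (7 + 35)/(-4 + 35)) + ((-1769 - 1099) + 1882)) = 1/(6060/(-4467 + 42/31) + (-2868 + 1882)) = 1/(6060/(-4467 + (1/31)*42) - 986) = 1/(6060/(-4467 + 42/31) - 986) = 1/(6060/(-138435/31) - 986) = 1/(6060*(-31/138435) - 986) = 1/(-12524/9229 - 986) = 1/(-9112318/9229) = -9229/9112318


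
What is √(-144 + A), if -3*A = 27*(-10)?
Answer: 3*I*√6 ≈ 7.3485*I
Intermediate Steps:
A = 90 (A = -9*(-10) = -⅓*(-270) = 90)
√(-144 + A) = √(-144 + 90) = √(-54) = 3*I*√6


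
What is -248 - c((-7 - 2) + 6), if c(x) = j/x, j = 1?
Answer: -743/3 ≈ -247.67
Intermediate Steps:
c(x) = 1/x
-248 - c((-7 - 2) + 6) = -248 - 1/((-7 - 2) + 6) = -248 - 1/(-9 + 6) = -248 - 1/(-3) = -248 - 1*(-⅓) = -248 + ⅓ = -743/3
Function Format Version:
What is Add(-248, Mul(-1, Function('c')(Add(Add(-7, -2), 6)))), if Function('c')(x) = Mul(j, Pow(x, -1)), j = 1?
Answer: Rational(-743, 3) ≈ -247.67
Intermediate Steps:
Function('c')(x) = Pow(x, -1) (Function('c')(x) = Mul(1, Pow(x, -1)) = Pow(x, -1))
Add(-248, Mul(-1, Function('c')(Add(Add(-7, -2), 6)))) = Add(-248, Mul(-1, Pow(Add(Add(-7, -2), 6), -1))) = Add(-248, Mul(-1, Pow(Add(-9, 6), -1))) = Add(-248, Mul(-1, Pow(-3, -1))) = Add(-248, Mul(-1, Rational(-1, 3))) = Add(-248, Rational(1, 3)) = Rational(-743, 3)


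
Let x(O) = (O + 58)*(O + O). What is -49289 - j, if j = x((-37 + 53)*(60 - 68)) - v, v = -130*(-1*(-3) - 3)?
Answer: -67209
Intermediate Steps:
x(O) = 2*O*(58 + O) (x(O) = (58 + O)*(2*O) = 2*O*(58 + O))
v = 0 (v = -130*(3 - 3) = -130*0 = 0)
j = 17920 (j = 2*((-37 + 53)*(60 - 68))*(58 + (-37 + 53)*(60 - 68)) - 1*0 = 2*(16*(-8))*(58 + 16*(-8)) + 0 = 2*(-128)*(58 - 128) + 0 = 2*(-128)*(-70) + 0 = 17920 + 0 = 17920)
-49289 - j = -49289 - 1*17920 = -49289 - 17920 = -67209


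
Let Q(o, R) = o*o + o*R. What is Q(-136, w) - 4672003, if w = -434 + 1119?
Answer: -4746667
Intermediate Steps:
w = 685
Q(o, R) = o**2 + R*o
Q(-136, w) - 4672003 = -136*(685 - 136) - 4672003 = -136*549 - 4672003 = -74664 - 4672003 = -4746667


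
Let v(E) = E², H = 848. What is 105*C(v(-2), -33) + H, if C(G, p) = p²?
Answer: 115193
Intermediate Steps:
105*C(v(-2), -33) + H = 105*(-33)² + 848 = 105*1089 + 848 = 114345 + 848 = 115193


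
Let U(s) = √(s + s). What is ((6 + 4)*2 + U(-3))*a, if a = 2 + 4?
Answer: 120 + 6*I*√6 ≈ 120.0 + 14.697*I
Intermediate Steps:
a = 6
U(s) = √2*√s (U(s) = √(2*s) = √2*√s)
((6 + 4)*2 + U(-3))*a = ((6 + 4)*2 + √2*√(-3))*6 = (10*2 + √2*(I*√3))*6 = (20 + I*√6)*6 = 120 + 6*I*√6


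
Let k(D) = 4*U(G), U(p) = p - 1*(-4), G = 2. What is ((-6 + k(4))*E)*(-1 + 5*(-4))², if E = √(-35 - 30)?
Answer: 7938*I*√65 ≈ 63998.0*I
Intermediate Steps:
U(p) = 4 + p (U(p) = p + 4 = 4 + p)
k(D) = 24 (k(D) = 4*(4 + 2) = 4*6 = 24)
E = I*√65 (E = √(-65) = I*√65 ≈ 8.0623*I)
((-6 + k(4))*E)*(-1 + 5*(-4))² = ((-6 + 24)*(I*√65))*(-1 + 5*(-4))² = (18*(I*√65))*(-1 - 20)² = (18*I*√65)*(-21)² = (18*I*√65)*441 = 7938*I*√65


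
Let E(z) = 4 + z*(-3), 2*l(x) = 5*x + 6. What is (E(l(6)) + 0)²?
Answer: 2500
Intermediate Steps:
l(x) = 3 + 5*x/2 (l(x) = (5*x + 6)/2 = (6 + 5*x)/2 = 3 + 5*x/2)
E(z) = 4 - 3*z
(E(l(6)) + 0)² = ((4 - 3*(3 + (5/2)*6)) + 0)² = ((4 - 3*(3 + 15)) + 0)² = ((4 - 3*18) + 0)² = ((4 - 54) + 0)² = (-50 + 0)² = (-50)² = 2500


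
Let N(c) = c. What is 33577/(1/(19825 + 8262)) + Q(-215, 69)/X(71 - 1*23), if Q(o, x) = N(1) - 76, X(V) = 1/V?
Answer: 943073599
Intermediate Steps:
Q(o, x) = -75 (Q(o, x) = 1 - 76 = -75)
33577/(1/(19825 + 8262)) + Q(-215, 69)/X(71 - 1*23) = 33577/(1/(19825 + 8262)) - 75/(1/(71 - 1*23)) = 33577/(1/28087) - 75/(1/(71 - 23)) = 33577/(1/28087) - 75/(1/48) = 33577*28087 - 75/1/48 = 943077199 - 75*48 = 943077199 - 3600 = 943073599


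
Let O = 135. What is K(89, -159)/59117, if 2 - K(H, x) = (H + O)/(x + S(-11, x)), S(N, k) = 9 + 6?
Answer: 32/532053 ≈ 6.0144e-5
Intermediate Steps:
S(N, k) = 15
K(H, x) = 2 - (135 + H)/(15 + x) (K(H, x) = 2 - (H + 135)/(x + 15) = 2 - (135 + H)/(15 + x))
K(89, -159)/59117 = ((-105 - 1*89 + 2*(-159))/(15 - 159))/59117 = ((-105 - 89 - 318)/(-144))*(1/59117) = -1/144*(-512)*(1/59117) = (32/9)*(1/59117) = 32/532053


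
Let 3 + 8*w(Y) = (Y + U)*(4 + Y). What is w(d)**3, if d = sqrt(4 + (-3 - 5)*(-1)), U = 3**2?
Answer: 364905/512 + 105339*sqrt(3)/256 ≈ 1425.4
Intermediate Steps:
U = 9
d = 2*sqrt(3) (d = sqrt(4 - 8*(-1)) = sqrt(4 + 8) = sqrt(12) = 2*sqrt(3) ≈ 3.4641)
w(Y) = -3/8 + (4 + Y)*(9 + Y)/8 (w(Y) = -3/8 + ((Y + 9)*(4 + Y))/8 = -3/8 + ((9 + Y)*(4 + Y))/8 = -3/8 + ((4 + Y)*(9 + Y))/8 = -3/8 + (4 + Y)*(9 + Y)/8)
w(d)**3 = (33/8 + (2*sqrt(3))**2/8 + 13*(2*sqrt(3))/8)**3 = (33/8 + (1/8)*12 + 13*sqrt(3)/4)**3 = (33/8 + 3/2 + 13*sqrt(3)/4)**3 = (45/8 + 13*sqrt(3)/4)**3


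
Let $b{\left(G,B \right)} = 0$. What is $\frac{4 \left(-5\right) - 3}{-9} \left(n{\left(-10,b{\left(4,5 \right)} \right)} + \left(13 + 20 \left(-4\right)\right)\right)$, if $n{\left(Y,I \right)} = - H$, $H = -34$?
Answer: $- \frac{253}{3} \approx -84.333$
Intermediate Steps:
$n{\left(Y,I \right)} = 34$ ($n{\left(Y,I \right)} = \left(-1\right) \left(-34\right) = 34$)
$\frac{4 \left(-5\right) - 3}{-9} \left(n{\left(-10,b{\left(4,5 \right)} \right)} + \left(13 + 20 \left(-4\right)\right)\right) = \frac{4 \left(-5\right) - 3}{-9} \left(34 + \left(13 + 20 \left(-4\right)\right)\right) = \left(-20 - 3\right) \left(- \frac{1}{9}\right) \left(34 + \left(13 - 80\right)\right) = \left(-23\right) \left(- \frac{1}{9}\right) \left(34 - 67\right) = \frac{23}{9} \left(-33\right) = - \frac{253}{3}$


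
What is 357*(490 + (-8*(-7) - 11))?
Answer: 190995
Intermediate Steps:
357*(490 + (-8*(-7) - 11)) = 357*(490 + (56 - 11)) = 357*(490 + 45) = 357*535 = 190995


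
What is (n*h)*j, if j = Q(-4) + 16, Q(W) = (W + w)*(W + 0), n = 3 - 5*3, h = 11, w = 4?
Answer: -2112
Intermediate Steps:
n = -12 (n = 3 - 15 = -12)
Q(W) = W*(4 + W) (Q(W) = (W + 4)*(W + 0) = (4 + W)*W = W*(4 + W))
j = 16 (j = -4*(4 - 4) + 16 = -4*0 + 16 = 0 + 16 = 16)
(n*h)*j = -12*11*16 = -132*16 = -2112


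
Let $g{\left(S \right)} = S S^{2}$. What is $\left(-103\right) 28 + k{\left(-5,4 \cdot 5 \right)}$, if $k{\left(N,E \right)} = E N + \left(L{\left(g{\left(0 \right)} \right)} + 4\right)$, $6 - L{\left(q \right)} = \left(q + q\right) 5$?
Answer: $-2974$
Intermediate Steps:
$g{\left(S \right)} = S^{3}$
$L{\left(q \right)} = 6 - 10 q$ ($L{\left(q \right)} = 6 - \left(q + q\right) 5 = 6 - 2 q 5 = 6 - 10 q$)
$k{\left(N,E \right)} = 10 + E N$ ($k{\left(N,E \right)} = E N + \left(\left(6 - 10 \cdot 0^{3}\right) + 4\right) = E N + \left(\left(6 - 0\right) + 4\right) = E N + \left(\left(6 + 0\right) + 4\right) = E N + \left(6 + 4\right) = E N + 10 = 10 + E N$)
$\left(-103\right) 28 + k{\left(-5,4 \cdot 5 \right)} = \left(-103\right) 28 + \left(10 + 4 \cdot 5 \left(-5\right)\right) = -2884 + \left(10 + 20 \left(-5\right)\right) = -2884 + \left(10 - 100\right) = -2884 - 90 = -2974$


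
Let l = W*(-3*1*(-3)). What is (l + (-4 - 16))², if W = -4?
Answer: 3136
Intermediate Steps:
l = -36 (l = -4*(-3*1)*(-3) = -(-12)*(-3) = -4*9 = -36)
(l + (-4 - 16))² = (-36 + (-4 - 16))² = (-36 - 20)² = (-56)² = 3136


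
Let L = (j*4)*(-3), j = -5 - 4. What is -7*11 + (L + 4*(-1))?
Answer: 27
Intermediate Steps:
j = -9
L = 108 (L = -9*4*(-3) = -36*(-3) = 108)
-7*11 + (L + 4*(-1)) = -7*11 + (108 + 4*(-1)) = -77 + (108 - 4) = -77 + 104 = 27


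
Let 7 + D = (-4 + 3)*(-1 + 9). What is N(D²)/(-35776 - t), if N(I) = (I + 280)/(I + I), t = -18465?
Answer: -101/1557990 ≈ -6.4827e-5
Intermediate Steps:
D = -15 (D = -7 + (-4 + 3)*(-1 + 9) = -7 - 1*8 = -7 - 8 = -15)
N(I) = (280 + I)/(2*I) (N(I) = (280 + I)/((2*I)) = (280 + I)*(1/(2*I)) = (280 + I)/(2*I))
N(D²)/(-35776 - t) = ((280 + (-15)²)/(2*((-15)²)))/(-35776 - 1*(-18465)) = ((½)*(280 + 225)/225)/(-35776 + 18465) = ((½)*(1/225)*505)/(-17311) = (101/90)*(-1/17311) = -101/1557990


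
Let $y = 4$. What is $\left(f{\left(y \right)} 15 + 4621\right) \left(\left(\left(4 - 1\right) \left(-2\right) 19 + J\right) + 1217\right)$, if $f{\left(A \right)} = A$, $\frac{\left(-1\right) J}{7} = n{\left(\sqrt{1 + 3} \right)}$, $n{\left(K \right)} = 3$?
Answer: $5064842$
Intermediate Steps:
$J = -21$ ($J = \left(-7\right) 3 = -21$)
$\left(f{\left(y \right)} 15 + 4621\right) \left(\left(\left(4 - 1\right) \left(-2\right) 19 + J\right) + 1217\right) = \left(4 \cdot 15 + 4621\right) \left(\left(\left(4 - 1\right) \left(-2\right) 19 - 21\right) + 1217\right) = \left(60 + 4621\right) \left(\left(3 \left(-2\right) 19 - 21\right) + 1217\right) = 4681 \left(\left(\left(-6\right) 19 - 21\right) + 1217\right) = 4681 \left(\left(-114 - 21\right) + 1217\right) = 4681 \left(-135 + 1217\right) = 4681 \cdot 1082 = 5064842$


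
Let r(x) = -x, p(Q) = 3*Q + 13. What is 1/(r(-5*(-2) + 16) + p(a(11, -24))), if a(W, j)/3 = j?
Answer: -1/229 ≈ -0.0043668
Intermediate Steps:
a(W, j) = 3*j
p(Q) = 13 + 3*Q
1/(r(-5*(-2) + 16) + p(a(11, -24))) = 1/(-(-5*(-2) + 16) + (13 + 3*(3*(-24)))) = 1/(-(10 + 16) + (13 + 3*(-72))) = 1/(-1*26 + (13 - 216)) = 1/(-26 - 203) = 1/(-229) = -1/229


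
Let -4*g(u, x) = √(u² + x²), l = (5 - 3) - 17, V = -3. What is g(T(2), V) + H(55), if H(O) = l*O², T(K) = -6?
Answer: -45375 - 3*√5/4 ≈ -45377.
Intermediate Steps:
l = -15 (l = 2 - 17 = -15)
g(u, x) = -√(u² + x²)/4
H(O) = -15*O²
g(T(2), V) + H(55) = -√((-6)² + (-3)²)/4 - 15*55² = -√(36 + 9)/4 - 15*3025 = -3*√5/4 - 45375 = -45375 - 3*√5/4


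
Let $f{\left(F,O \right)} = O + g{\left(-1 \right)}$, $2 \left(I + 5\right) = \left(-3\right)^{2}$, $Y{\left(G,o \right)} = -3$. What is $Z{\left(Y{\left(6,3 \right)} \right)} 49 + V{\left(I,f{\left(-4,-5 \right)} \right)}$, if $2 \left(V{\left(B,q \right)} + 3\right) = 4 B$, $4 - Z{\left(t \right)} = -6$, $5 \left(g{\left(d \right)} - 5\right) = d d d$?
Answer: $486$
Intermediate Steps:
$g{\left(d \right)} = 5 + \frac{d^{3}}{5}$ ($g{\left(d \right)} = 5 + \frac{d d d}{5} = 5 + \frac{d^{2} d}{5} = 5 + \frac{d^{3}}{5}$)
$I = - \frac{1}{2}$ ($I = -5 + \frac{\left(-3\right)^{2}}{2} = -5 + \frac{1}{2} \cdot 9 = -5 + \frac{9}{2} = - \frac{1}{2} \approx -0.5$)
$f{\left(F,O \right)} = \frac{24}{5} + O$ ($f{\left(F,O \right)} = O + \left(5 + \frac{\left(-1\right)^{3}}{5}\right) = O + \left(5 + \frac{1}{5} \left(-1\right)\right) = O + \left(5 - \frac{1}{5}\right) = O + \frac{24}{5} = \frac{24}{5} + O$)
$Z{\left(t \right)} = 10$ ($Z{\left(t \right)} = 4 - -6 = 4 + 6 = 10$)
$V{\left(B,q \right)} = -3 + 2 B$ ($V{\left(B,q \right)} = -3 + \frac{4 B}{2} = -3 + 2 B$)
$Z{\left(Y{\left(6,3 \right)} \right)} 49 + V{\left(I,f{\left(-4,-5 \right)} \right)} = 10 \cdot 49 + \left(-3 + 2 \left(- \frac{1}{2}\right)\right) = 490 - 4 = 486$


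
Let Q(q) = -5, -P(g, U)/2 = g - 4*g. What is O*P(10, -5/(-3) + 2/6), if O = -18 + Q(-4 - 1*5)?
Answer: -1380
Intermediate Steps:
P(g, U) = 6*g (P(g, U) = -2*(g - 4*g) = -(-6)*g = 6*g)
O = -23 (O = -18 - 5 = -23)
O*P(10, -5/(-3) + 2/6) = -138*10 = -23*60 = -1380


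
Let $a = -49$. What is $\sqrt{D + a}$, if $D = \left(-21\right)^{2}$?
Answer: $14 \sqrt{2} \approx 19.799$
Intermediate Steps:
$D = 441$
$\sqrt{D + a} = \sqrt{441 - 49} = \sqrt{392} = 14 \sqrt{2}$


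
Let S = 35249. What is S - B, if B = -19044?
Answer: 54293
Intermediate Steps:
S - B = 35249 - 1*(-19044) = 35249 + 19044 = 54293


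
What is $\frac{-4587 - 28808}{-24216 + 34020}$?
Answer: $- \frac{33395}{9804} \approx -3.4063$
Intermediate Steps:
$\frac{-4587 - 28808}{-24216 + 34020} = \frac{-4587 - 28808}{9804} = \left(-4587 - 28808\right) \frac{1}{9804} = \left(-33395\right) \frac{1}{9804} = - \frac{33395}{9804}$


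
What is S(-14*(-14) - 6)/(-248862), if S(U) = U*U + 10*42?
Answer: -18260/124431 ≈ -0.14675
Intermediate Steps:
S(U) = 420 + U² (S(U) = U² + 420 = 420 + U²)
S(-14*(-14) - 6)/(-248862) = (420 + (-14*(-14) - 6)²)/(-248862) = (420 + (196 - 6)²)*(-1/248862) = (420 + 190²)*(-1/248862) = (420 + 36100)*(-1/248862) = 36520*(-1/248862) = -18260/124431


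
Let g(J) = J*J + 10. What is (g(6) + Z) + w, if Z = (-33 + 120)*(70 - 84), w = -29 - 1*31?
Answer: -1232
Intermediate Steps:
w = -60 (w = -29 - 31 = -60)
g(J) = 10 + J² (g(J) = J² + 10 = 10 + J²)
Z = -1218 (Z = 87*(-14) = -1218)
(g(6) + Z) + w = ((10 + 6²) - 1218) - 60 = ((10 + 36) - 1218) - 60 = (46 - 1218) - 60 = -1172 - 60 = -1232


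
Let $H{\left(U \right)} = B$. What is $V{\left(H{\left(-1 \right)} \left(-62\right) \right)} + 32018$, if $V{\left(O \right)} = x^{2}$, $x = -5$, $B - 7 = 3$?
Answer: $32043$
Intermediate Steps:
$B = 10$ ($B = 7 + 3 = 10$)
$H{\left(U \right)} = 10$
$V{\left(O \right)} = 25$ ($V{\left(O \right)} = \left(-5\right)^{2} = 25$)
$V{\left(H{\left(-1 \right)} \left(-62\right) \right)} + 32018 = 25 + 32018 = 32043$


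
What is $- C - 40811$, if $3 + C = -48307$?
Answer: $7499$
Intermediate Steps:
$C = -48310$ ($C = -3 - 48307 = -48310$)
$- C - 40811 = \left(-1\right) \left(-48310\right) - 40811 = 48310 - 40811 = 7499$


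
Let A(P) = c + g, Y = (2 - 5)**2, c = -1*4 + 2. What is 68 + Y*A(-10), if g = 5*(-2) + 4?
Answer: -4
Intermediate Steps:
g = -6 (g = -10 + 4 = -6)
c = -2 (c = -4 + 2 = -2)
Y = 9 (Y = (-3)**2 = 9)
A(P) = -8 (A(P) = -2 - 6 = -8)
68 + Y*A(-10) = 68 + 9*(-8) = 68 - 72 = -4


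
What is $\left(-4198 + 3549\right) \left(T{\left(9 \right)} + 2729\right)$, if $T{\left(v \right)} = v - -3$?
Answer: $-1778909$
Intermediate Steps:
$T{\left(v \right)} = 3 + v$ ($T{\left(v \right)} = v + 3 = 3 + v$)
$\left(-4198 + 3549\right) \left(T{\left(9 \right)} + 2729\right) = \left(-4198 + 3549\right) \left(\left(3 + 9\right) + 2729\right) = - 649 \left(12 + 2729\right) = \left(-649\right) 2741 = -1778909$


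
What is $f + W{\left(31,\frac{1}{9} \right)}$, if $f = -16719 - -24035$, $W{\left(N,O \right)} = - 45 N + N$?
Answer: $5952$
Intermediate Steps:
$W{\left(N,O \right)} = - 44 N$
$f = 7316$ ($f = -16719 + 24035 = 7316$)
$f + W{\left(31,\frac{1}{9} \right)} = 7316 - 1364 = 5952$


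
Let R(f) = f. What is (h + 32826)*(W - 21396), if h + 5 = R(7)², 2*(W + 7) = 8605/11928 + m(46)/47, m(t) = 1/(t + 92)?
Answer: -3023702816335175/4298056 ≈ -7.0350e+8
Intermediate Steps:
m(t) = 1/(92 + t)
W = -57071453/8596112 (W = -7 + (8605/11928 + 1/((92 + 46)*47))/2 = -7 + (8605*(1/11928) + (1/47)/138)/2 = -7 + (8605/11928 + (1/138)*(1/47))/2 = -7 + (8605/11928 + 1/6486)/2 = -7 + (½)*(3101331/4298056) = -7 + 3101331/8596112 = -57071453/8596112 ≈ -6.6392)
h = 44 (h = -5 + 7² = -5 + 49 = 44)
(h + 32826)*(W - 21396) = (44 + 32826)*(-57071453/8596112 - 21396) = 32870*(-183979483805/8596112) = -3023702816335175/4298056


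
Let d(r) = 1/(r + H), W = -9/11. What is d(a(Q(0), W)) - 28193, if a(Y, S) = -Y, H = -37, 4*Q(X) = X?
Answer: -1043142/37 ≈ -28193.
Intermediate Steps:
Q(X) = X/4
W = -9/11 (W = -9*1/11 = -9/11 ≈ -0.81818)
d(r) = 1/(-37 + r) (d(r) = 1/(r - 37) = 1/(-37 + r))
d(a(Q(0), W)) - 28193 = 1/(-37 - 0/4) - 28193 = 1/(-37 - 1*0) - 28193 = 1/(-37 + 0) - 28193 = 1/(-37) - 28193 = -1/37 - 28193 = -1043142/37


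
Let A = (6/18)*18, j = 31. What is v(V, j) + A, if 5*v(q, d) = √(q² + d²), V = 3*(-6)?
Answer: 6 + √1285/5 ≈ 13.169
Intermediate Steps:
V = -18
v(q, d) = √(d² + q²)/5 (v(q, d) = √(q² + d²)/5 = √(d² + q²)/5)
A = 6 (A = ((1/18)*6)*18 = (⅓)*18 = 6)
v(V, j) + A = √(31² + (-18)²)/5 + 6 = √(961 + 324)/5 + 6 = √1285/5 + 6 = 6 + √1285/5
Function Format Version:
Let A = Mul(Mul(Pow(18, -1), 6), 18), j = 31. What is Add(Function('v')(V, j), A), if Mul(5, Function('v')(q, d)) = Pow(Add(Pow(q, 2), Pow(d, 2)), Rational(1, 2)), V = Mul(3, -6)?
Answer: Add(6, Mul(Rational(1, 5), Pow(1285, Rational(1, 2)))) ≈ 13.169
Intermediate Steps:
V = -18
Function('v')(q, d) = Mul(Rational(1, 5), Pow(Add(Pow(d, 2), Pow(q, 2)), Rational(1, 2))) (Function('v')(q, d) = Mul(Rational(1, 5), Pow(Add(Pow(q, 2), Pow(d, 2)), Rational(1, 2))) = Mul(Rational(1, 5), Pow(Add(Pow(d, 2), Pow(q, 2)), Rational(1, 2))))
A = 6 (A = Mul(Mul(Rational(1, 18), 6), 18) = Mul(Rational(1, 3), 18) = 6)
Add(Function('v')(V, j), A) = Add(Mul(Rational(1, 5), Pow(Add(Pow(31, 2), Pow(-18, 2)), Rational(1, 2))), 6) = Add(Mul(Rational(1, 5), Pow(Add(961, 324), Rational(1, 2))), 6) = Add(Mul(Rational(1, 5), Pow(1285, Rational(1, 2))), 6) = Add(6, Mul(Rational(1, 5), Pow(1285, Rational(1, 2))))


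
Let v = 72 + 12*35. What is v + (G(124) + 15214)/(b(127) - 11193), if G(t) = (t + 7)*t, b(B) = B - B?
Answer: 260738/533 ≈ 489.19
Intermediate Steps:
b(B) = 0
G(t) = t*(7 + t) (G(t) = (7 + t)*t = t*(7 + t))
v = 492 (v = 72 + 420 = 492)
v + (G(124) + 15214)/(b(127) - 11193) = 492 + (124*(7 + 124) + 15214)/(0 - 11193) = 492 + (124*131 + 15214)/(-11193) = 492 + (16244 + 15214)*(-1/11193) = 492 + 31458*(-1/11193) = 492 - 1498/533 = 260738/533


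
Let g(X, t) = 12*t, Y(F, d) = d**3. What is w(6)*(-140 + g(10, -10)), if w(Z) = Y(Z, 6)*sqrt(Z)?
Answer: -56160*sqrt(6) ≈ -1.3756e+5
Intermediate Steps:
w(Z) = 216*sqrt(Z) (w(Z) = 6**3*sqrt(Z) = 216*sqrt(Z))
w(6)*(-140 + g(10, -10)) = (216*sqrt(6))*(-140 + 12*(-10)) = (216*sqrt(6))*(-140 - 120) = (216*sqrt(6))*(-260) = -56160*sqrt(6)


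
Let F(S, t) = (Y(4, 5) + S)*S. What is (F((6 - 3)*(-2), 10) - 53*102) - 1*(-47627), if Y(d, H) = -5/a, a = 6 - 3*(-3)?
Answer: 42259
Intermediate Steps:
a = 15 (a = 6 + 9 = 15)
Y(d, H) = -1/3 (Y(d, H) = -5/15 = -5*1/15 = -1/3)
F(S, t) = S*(-1/3 + S) (F(S, t) = (-1/3 + S)*S = S*(-1/3 + S))
(F((6 - 3)*(-2), 10) - 53*102) - 1*(-47627) = (((6 - 3)*(-2))*(-1/3 + (6 - 3)*(-2)) - 53*102) - 1*(-47627) = ((3*(-2))*(-1/3 + 3*(-2)) - 5406) + 47627 = (-6*(-1/3 - 6) - 5406) + 47627 = (-6*(-19/3) - 5406) + 47627 = (38 - 5406) + 47627 = -5368 + 47627 = 42259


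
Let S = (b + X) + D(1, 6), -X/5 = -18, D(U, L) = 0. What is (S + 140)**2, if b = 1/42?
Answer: 93334921/1764 ≈ 52911.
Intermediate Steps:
b = 1/42 ≈ 0.023810
X = 90 (X = -5*(-18) = 90)
S = 3781/42 (S = (1/42 + 90) + 0 = 3781/42 + 0 = 3781/42 ≈ 90.024)
(S + 140)**2 = (3781/42 + 140)**2 = (9661/42)**2 = 93334921/1764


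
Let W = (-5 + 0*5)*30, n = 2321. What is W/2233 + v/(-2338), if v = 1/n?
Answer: -10571129/157368442 ≈ -0.067174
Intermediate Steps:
v = 1/2321 ≈ 0.00043085
W = -150 (W = (-5 + 0)*30 = -5*30 = -150)
W/2233 + v/(-2338) = -150/2233 + (1/2321)/(-2338) = -150*1/2233 + (1/2321)*(-1/2338) = -150/2233 - 1/5426498 = -10571129/157368442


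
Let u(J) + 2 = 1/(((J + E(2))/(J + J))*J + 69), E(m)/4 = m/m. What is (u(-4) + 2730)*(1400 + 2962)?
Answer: 273690782/23 ≈ 1.1900e+7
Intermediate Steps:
E(m) = 4 (E(m) = 4*(m/m) = 4*1 = 4)
u(J) = -2 + 1/(71 + J/2) (u(J) = -2 + 1/(((J + 4)/(J + J))*J + 69) = -2 + 1/(((4 + J)/((2*J)))*J + 69) = -2 + 1/(((4 + J)*(1/(2*J)))*J + 69) = -2 + 1/(((4 + J)/(2*J))*J + 69) = -2 + 1/((2 + J/2) + 69) = -2 + 1/(71 + J/2))
(u(-4) + 2730)*(1400 + 2962) = (2*(-141 - 1*(-4))/(142 - 4) + 2730)*(1400 + 2962) = (2*(-141 + 4)/138 + 2730)*4362 = (2*(1/138)*(-137) + 2730)*4362 = (-137/69 + 2730)*4362 = (188233/69)*4362 = 273690782/23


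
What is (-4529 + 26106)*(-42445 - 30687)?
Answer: -1577969164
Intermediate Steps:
(-4529 + 26106)*(-42445 - 30687) = 21577*(-73132) = -1577969164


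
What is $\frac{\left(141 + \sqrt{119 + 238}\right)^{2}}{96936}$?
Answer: $\frac{\left(141 + \sqrt{357}\right)^{2}}{96936} \approx 0.26374$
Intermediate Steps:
$\frac{\left(141 + \sqrt{119 + 238}\right)^{2}}{96936} = \left(141 + \sqrt{357}\right)^{2} \cdot \frac{1}{96936} = \frac{\left(141 + \sqrt{357}\right)^{2}}{96936}$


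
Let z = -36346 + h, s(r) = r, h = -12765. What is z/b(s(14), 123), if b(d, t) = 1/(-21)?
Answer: 1031331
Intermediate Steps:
z = -49111 (z = -36346 - 12765 = -49111)
b(d, t) = -1/21
z/b(s(14), 123) = -49111/(-1/21) = -49111*(-21) = 1031331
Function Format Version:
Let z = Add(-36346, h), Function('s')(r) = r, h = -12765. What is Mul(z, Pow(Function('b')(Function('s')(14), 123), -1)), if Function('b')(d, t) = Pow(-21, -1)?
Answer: 1031331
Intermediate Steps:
z = -49111 (z = Add(-36346, -12765) = -49111)
Function('b')(d, t) = Rational(-1, 21)
Mul(z, Pow(Function('b')(Function('s')(14), 123), -1)) = Mul(-49111, Pow(Rational(-1, 21), -1)) = Mul(-49111, -21) = 1031331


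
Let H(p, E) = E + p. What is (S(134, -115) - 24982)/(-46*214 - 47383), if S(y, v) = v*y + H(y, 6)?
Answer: 40252/57227 ≈ 0.70337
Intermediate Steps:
S(y, v) = 6 + y + v*y (S(y, v) = v*y + (6 + y) = 6 + y + v*y)
(S(134, -115) - 24982)/(-46*214 - 47383) = ((6 + 134 - 115*134) - 24982)/(-46*214 - 47383) = ((6 + 134 - 15410) - 24982)/(-9844 - 47383) = (-15270 - 24982)/(-57227) = -40252*(-1/57227) = 40252/57227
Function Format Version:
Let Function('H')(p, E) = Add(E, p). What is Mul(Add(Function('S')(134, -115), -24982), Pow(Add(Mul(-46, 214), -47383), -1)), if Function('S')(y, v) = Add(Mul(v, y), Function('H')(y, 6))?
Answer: Rational(40252, 57227) ≈ 0.70337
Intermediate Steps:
Function('S')(y, v) = Add(6, y, Mul(v, y)) (Function('S')(y, v) = Add(Mul(v, y), Add(6, y)) = Add(6, y, Mul(v, y)))
Mul(Add(Function('S')(134, -115), -24982), Pow(Add(Mul(-46, 214), -47383), -1)) = Mul(Add(Add(6, 134, Mul(-115, 134)), -24982), Pow(Add(Mul(-46, 214), -47383), -1)) = Mul(Add(Add(6, 134, -15410), -24982), Pow(Add(-9844, -47383), -1)) = Mul(Add(-15270, -24982), Pow(-57227, -1)) = Mul(-40252, Rational(-1, 57227)) = Rational(40252, 57227)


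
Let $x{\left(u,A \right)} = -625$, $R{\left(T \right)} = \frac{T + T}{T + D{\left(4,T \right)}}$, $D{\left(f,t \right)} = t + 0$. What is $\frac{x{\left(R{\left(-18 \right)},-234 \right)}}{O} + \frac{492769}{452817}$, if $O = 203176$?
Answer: $\frac{99835823719}{92001546792} \approx 1.0852$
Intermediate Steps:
$D{\left(f,t \right)} = t$
$R{\left(T \right)} = 1$ ($R{\left(T \right)} = \frac{T + T}{T + T} = \frac{2 T}{2 T} = 2 T \frac{1}{2 T} = 1$)
$\frac{x{\left(R{\left(-18 \right)},-234 \right)}}{O} + \frac{492769}{452817} = - \frac{625}{203176} + \frac{492769}{452817} = \frac{99835823719}{92001546792}$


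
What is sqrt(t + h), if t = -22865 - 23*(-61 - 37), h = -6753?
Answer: 2*I*sqrt(6841) ≈ 165.42*I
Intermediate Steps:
t = -20611 (t = -22865 - 23*(-98) = -22865 - 1*(-2254) = -22865 + 2254 = -20611)
sqrt(t + h) = sqrt(-20611 - 6753) = sqrt(-27364) = 2*I*sqrt(6841)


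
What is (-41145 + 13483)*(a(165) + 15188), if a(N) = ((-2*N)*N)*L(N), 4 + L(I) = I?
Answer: 242077409444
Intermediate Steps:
L(I) = -4 + I
a(N) = -2*N²*(-4 + N) (a(N) = ((-2*N)*N)*(-4 + N) = (-2*N²)*(-4 + N) = -2*N²*(-4 + N))
(-41145 + 13483)*(a(165) + 15188) = (-41145 + 13483)*(2*165²*(4 - 1*165) + 15188) = -27662*(2*27225*(4 - 165) + 15188) = -27662*(2*27225*(-161) + 15188) = -27662*(-8766450 + 15188) = -27662*(-8751262) = 242077409444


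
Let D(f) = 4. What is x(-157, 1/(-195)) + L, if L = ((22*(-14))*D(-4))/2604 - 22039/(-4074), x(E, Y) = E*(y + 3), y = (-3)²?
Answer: -79104813/42098 ≈ -1879.1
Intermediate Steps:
y = 9
x(E, Y) = 12*E (x(E, Y) = E*(9 + 3) = E*12 = 12*E)
L = 207819/42098 (L = ((22*(-14))*4)/2604 - 22039/(-4074) = -308*4*(1/2604) - 22039*(-1/4074) = -1232*1/2604 + 22039/4074 = -44/93 + 22039/4074 = 207819/42098 ≈ 4.9366)
x(-157, 1/(-195)) + L = 12*(-157) + 207819/42098 = -1884 + 207819/42098 = -79104813/42098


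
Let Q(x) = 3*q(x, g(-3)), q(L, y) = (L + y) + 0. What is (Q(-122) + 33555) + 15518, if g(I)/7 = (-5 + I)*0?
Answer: 48707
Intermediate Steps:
g(I) = 0 (g(I) = 7*((-5 + I)*0) = 7*0 = 0)
q(L, y) = L + y
Q(x) = 3*x (Q(x) = 3*(x + 0) = 3*x)
(Q(-122) + 33555) + 15518 = (3*(-122) + 33555) + 15518 = (-366 + 33555) + 15518 = 33189 + 15518 = 48707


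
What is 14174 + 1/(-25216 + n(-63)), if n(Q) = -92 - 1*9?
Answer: 358843157/25317 ≈ 14174.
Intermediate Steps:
n(Q) = -101 (n(Q) = -92 - 9 = -101)
14174 + 1/(-25216 + n(-63)) = 14174 + 1/(-25216 - 101) = 14174 + 1/(-25317) = 14174 - 1/25317 = 358843157/25317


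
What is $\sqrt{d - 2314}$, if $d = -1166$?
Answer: $2 i \sqrt{870} \approx 58.992 i$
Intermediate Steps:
$\sqrt{d - 2314} = \sqrt{-1166 - 2314} = \sqrt{-3480} = 2 i \sqrt{870}$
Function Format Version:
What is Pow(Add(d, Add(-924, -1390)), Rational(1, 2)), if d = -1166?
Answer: Mul(2, I, Pow(870, Rational(1, 2))) ≈ Mul(58.992, I)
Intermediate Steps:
Pow(Add(d, Add(-924, -1390)), Rational(1, 2)) = Pow(Add(-1166, Add(-924, -1390)), Rational(1, 2)) = Pow(Add(-1166, -2314), Rational(1, 2)) = Pow(-3480, Rational(1, 2)) = Mul(2, I, Pow(870, Rational(1, 2)))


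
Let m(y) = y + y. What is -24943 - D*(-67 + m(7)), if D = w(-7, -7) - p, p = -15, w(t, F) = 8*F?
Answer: -27116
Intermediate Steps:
m(y) = 2*y
D = -41 (D = 8*(-7) - 1*(-15) = -56 + 15 = -41)
-24943 - D*(-67 + m(7)) = -24943 - (-41)*(-67 + 2*7) = -24943 - (-41)*(-67 + 14) = -24943 - (-41)*(-53) = -24943 - 1*2173 = -24943 - 2173 = -27116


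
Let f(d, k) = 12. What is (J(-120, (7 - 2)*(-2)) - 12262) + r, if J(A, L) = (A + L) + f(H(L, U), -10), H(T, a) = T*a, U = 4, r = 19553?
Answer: 7173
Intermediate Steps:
J(A, L) = 12 + A + L (J(A, L) = (A + L) + 12 = 12 + A + L)
(J(-120, (7 - 2)*(-2)) - 12262) + r = ((12 - 120 + (7 - 2)*(-2)) - 12262) + 19553 = ((12 - 120 + 5*(-2)) - 12262) + 19553 = ((12 - 120 - 10) - 12262) + 19553 = (-118 - 12262) + 19553 = -12380 + 19553 = 7173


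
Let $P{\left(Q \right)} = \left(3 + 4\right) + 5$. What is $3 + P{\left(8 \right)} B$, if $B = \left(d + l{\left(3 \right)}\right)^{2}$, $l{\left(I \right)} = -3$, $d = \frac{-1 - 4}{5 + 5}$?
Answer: $150$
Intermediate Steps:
$P{\left(Q \right)} = 12$ ($P{\left(Q \right)} = 7 + 5 = 12$)
$d = - \frac{1}{2}$ ($d = - \frac{5}{10} = \left(-5\right) \frac{1}{10} = - \frac{1}{2} \approx -0.5$)
$B = \frac{49}{4}$ ($B = \left(- \frac{1}{2} - 3\right)^{2} = \left(- \frac{7}{2}\right)^{2} = \frac{49}{4} \approx 12.25$)
$3 + P{\left(8 \right)} B = 3 + 12 \cdot \frac{49}{4} = 3 + 147 = 150$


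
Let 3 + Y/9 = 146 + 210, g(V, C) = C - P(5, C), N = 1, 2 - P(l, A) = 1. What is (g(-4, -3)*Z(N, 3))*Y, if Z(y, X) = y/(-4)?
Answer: 3177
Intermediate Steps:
P(l, A) = 1 (P(l, A) = 2 - 1*1 = 2 - 1 = 1)
g(V, C) = -1 + C (g(V, C) = C - 1*1 = C - 1 = -1 + C)
Z(y, X) = -y/4 (Z(y, X) = y*(-¼) = -y/4)
Y = 3177 (Y = -27 + 9*(146 + 210) = -27 + 9*356 = -27 + 3204 = 3177)
(g(-4, -3)*Z(N, 3))*Y = ((-1 - 3)*(-¼*1))*3177 = -4*(-¼)*3177 = 1*3177 = 3177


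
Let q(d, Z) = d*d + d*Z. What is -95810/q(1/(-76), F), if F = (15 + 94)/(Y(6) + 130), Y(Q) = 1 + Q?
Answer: 75815602720/8147 ≈ 9.3060e+6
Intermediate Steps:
F = 109/137 (F = (15 + 94)/((1 + 6) + 130) = 109/(7 + 130) = 109/137 ≈ 0.79562)
q(d, Z) = d² + Z*d
-95810/q(1/(-76), F) = -95810*(-76/(109/137 + 1/(-76))) = -95810*(-76/(109/137 - 1/76)) = -95810/((-1/76*8147/10412)) = -95810/(-8147/791312) = -95810*(-791312/8147) = 75815602720/8147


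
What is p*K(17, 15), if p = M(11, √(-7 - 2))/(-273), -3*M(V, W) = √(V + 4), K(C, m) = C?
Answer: 17*√15/819 ≈ 0.080392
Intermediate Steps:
M(V, W) = -√(4 + V)/3 (M(V, W) = -√(V + 4)/3 = -√(4 + V)/3)
p = √15/819 (p = -√(4 + 11)/3/(-273) = -√15/3*(-1/273) = √15/819 ≈ 0.0047289)
p*K(17, 15) = (√15/819)*17 = 17*√15/819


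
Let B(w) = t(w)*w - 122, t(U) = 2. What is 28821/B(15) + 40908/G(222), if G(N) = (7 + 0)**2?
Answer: 335901/644 ≈ 521.58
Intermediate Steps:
G(N) = 49 (G(N) = 7**2 = 49)
B(w) = -122 + 2*w (B(w) = 2*w - 122 = -122 + 2*w)
28821/B(15) + 40908/G(222) = 28821/(-122 + 2*15) + 40908/49 = 28821/(-122 + 30) + 40908*(1/49) = 28821/(-92) + 5844/7 = 28821*(-1/92) + 5844/7 = -28821/92 + 5844/7 = 335901/644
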